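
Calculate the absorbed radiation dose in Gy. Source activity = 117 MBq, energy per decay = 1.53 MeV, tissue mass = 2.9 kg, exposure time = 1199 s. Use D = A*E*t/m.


A = 117 MBq = 1.1700e+08 Bq
E = 1.53 MeV = 2.45106e-13 J
D = A*E*t/m = 1.1700e+08*2.45106e-13*1199/2.9
D = 0.01186 Gy


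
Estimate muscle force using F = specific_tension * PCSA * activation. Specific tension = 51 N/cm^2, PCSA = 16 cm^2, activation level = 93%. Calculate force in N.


F = sigma * PCSA * activation
F = 51 * 16 * 0.93
F = 758.9 N


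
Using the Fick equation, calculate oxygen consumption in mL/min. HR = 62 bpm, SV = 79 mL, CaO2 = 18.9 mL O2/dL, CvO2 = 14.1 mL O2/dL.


CO = HR*SV = 62*79/1000 = 4.898 L/min
a-v O2 diff = 18.9 - 14.1 = 4.8 mL/dL
VO2 = CO * (CaO2-CvO2) * 10 dL/L
VO2 = 4.898 * 4.8 * 10
VO2 = 235.1 mL/min


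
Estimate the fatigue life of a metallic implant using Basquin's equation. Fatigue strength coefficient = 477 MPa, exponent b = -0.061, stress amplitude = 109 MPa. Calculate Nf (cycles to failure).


sigma_a = sigma_f' * (2Nf)^b
2Nf = (sigma_a/sigma_f')^(1/b)
2Nf = (109/477)^(1/-0.061)
2Nf = 3.2337241e+10
Nf = 1.6169e+10


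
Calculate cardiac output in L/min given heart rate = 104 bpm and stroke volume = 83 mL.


CO = HR * SV
CO = 104 * 83 / 1000
CO = 8.632 L/min


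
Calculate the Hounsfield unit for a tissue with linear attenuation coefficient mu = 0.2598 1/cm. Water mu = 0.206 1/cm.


HU = ((mu_tissue - mu_water) / mu_water) * 1000
HU = ((0.2598 - 0.206) / 0.206) * 1000
HU = 261.2


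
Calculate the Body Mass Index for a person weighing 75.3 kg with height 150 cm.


BMI = weight / height^2
height = 150 cm = 1.5 m
BMI = 75.3 / 1.5^2
BMI = 33.47 kg/m^2


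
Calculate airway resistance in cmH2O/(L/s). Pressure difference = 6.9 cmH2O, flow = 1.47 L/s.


R = dP / flow
R = 6.9 / 1.47
R = 4.694 cmH2O/(L/s)


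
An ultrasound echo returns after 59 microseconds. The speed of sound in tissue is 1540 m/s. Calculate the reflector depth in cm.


depth = c * t / 2
t = 59 us = 5.9000e-05 s
depth = 1540 * 5.9000e-05 / 2
depth = 0.04543 m = 4.543 cm


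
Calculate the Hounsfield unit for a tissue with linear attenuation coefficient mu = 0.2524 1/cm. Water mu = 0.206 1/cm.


HU = ((mu_tissue - mu_water) / mu_water) * 1000
HU = ((0.2524 - 0.206) / 0.206) * 1000
HU = 225.2


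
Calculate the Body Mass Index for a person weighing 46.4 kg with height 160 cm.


BMI = weight / height^2
height = 160 cm = 1.6 m
BMI = 46.4 / 1.6^2
BMI = 18.12 kg/m^2


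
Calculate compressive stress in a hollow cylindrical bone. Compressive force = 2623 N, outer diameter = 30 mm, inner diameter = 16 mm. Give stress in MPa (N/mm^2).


A = pi*(r_o^2 - r_i^2)
r_o = 15 mm, r_i = 8 mm
A = 505.796 mm^2
sigma = F/A = 2623 / 505.796
sigma = 5.186 MPa


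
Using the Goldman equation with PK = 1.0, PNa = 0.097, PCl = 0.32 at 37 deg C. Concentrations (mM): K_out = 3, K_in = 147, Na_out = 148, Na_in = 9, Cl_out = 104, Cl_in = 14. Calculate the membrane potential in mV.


Vm = (RT/F)*ln((PK*Ko + PNa*Nao + PCl*Cli)/(PK*Ki + PNa*Nai + PCl*Clo))
Numer = 21.836, Denom = 181.153
Vm = -56.54 mV


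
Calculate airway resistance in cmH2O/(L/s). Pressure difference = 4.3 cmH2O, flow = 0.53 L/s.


R = dP / flow
R = 4.3 / 0.53
R = 8.113 cmH2O/(L/s)


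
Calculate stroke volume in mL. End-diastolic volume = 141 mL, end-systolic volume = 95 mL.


SV = EDV - ESV
SV = 141 - 95
SV = 46 mL


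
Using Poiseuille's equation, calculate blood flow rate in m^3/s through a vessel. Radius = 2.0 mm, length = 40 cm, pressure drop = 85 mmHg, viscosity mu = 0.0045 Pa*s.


Q = pi*r^4*dP / (8*mu*L)
r = 0.002 m, L = 0.4 m
dP = 85 mmHg = 11332.37 Pa
Q = 3.9557e-05 m^3/s


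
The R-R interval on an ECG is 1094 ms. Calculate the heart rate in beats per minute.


HR = 60 / RR_interval(s)
RR = 1094 ms = 1.094 s
HR = 60 / 1.094 = 54.84 bpm


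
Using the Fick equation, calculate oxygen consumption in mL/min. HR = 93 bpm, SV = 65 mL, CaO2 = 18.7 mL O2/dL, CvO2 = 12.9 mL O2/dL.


CO = HR*SV = 93*65/1000 = 6.045 L/min
a-v O2 diff = 18.7 - 12.9 = 5.8 mL/dL
VO2 = CO * (CaO2-CvO2) * 10 dL/L
VO2 = 6.045 * 5.8 * 10
VO2 = 350.6 mL/min


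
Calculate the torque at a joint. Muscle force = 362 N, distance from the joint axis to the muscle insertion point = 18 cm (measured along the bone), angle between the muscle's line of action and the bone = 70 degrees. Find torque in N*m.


Torque = F * d * sin(theta)   (moment arm = d*sin(theta))
d = 18 cm = 0.18 m
Torque = 362 * 0.18 * sin(70)
Torque = 61.23 N*m


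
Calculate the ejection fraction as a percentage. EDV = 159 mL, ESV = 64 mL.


SV = EDV - ESV = 159 - 64 = 95 mL
EF = SV/EDV * 100 = 95/159 * 100
EF = 59.75%


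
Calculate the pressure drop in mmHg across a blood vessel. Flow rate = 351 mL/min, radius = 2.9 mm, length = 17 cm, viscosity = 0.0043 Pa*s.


dP = 8*mu*L*Q / (pi*r^4)
Q = 351 mL/min = 5.85e-06 m^3/s
dP = 153.965 Pa = 153.965 / 133.322 mmHg = 1.155 mmHg


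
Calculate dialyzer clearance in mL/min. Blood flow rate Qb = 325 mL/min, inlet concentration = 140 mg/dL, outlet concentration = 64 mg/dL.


K = Qb * (Cb_in - Cb_out) / Cb_in
K = 325 * (140 - 64) / 140
K = 176.4 mL/min


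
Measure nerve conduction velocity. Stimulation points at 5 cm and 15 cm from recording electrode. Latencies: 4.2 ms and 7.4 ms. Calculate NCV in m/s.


Distance = (15 - 5) / 100 = 0.1 m
dt = (7.4 - 4.2) / 1000 = 0.0032 s
NCV = dist / dt = 31.25 m/s


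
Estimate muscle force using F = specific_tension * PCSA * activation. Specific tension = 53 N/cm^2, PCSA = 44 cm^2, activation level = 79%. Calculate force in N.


F = sigma * PCSA * activation
F = 53 * 44 * 0.79
F = 1842 N


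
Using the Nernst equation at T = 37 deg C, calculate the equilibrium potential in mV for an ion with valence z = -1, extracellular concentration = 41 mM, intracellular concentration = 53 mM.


E = (RT/(zF)) * ln(C_out/C_in)
T = 37 + 273.15 = 310.15 K
E = (8.314 * 310.15 / (-1 * 96485)) * ln(41/53)
E = 6.861 mV


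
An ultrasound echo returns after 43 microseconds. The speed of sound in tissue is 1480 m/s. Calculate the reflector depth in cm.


depth = c * t / 2
t = 43 us = 4.3000e-05 s
depth = 1480 * 4.3000e-05 / 2
depth = 0.03182 m = 3.182 cm


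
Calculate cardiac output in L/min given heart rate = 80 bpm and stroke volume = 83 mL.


CO = HR * SV
CO = 80 * 83 / 1000
CO = 6.64 L/min


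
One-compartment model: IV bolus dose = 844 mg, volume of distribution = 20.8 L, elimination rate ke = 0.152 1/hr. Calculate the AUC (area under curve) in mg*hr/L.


C0 = Dose/Vd = 844/20.8 = 40.5769 mg/L
AUC = C0/ke = 40.5769/0.152
AUC = 267 mg*hr/L


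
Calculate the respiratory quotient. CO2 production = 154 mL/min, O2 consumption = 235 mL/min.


RQ = VCO2 / VO2
RQ = 154 / 235
RQ = 0.6553


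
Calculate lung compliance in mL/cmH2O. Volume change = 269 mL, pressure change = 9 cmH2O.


C = dV / dP
C = 269 / 9
C = 29.89 mL/cmH2O


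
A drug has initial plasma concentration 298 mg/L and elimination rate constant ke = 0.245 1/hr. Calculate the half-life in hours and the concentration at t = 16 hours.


t_half = ln(2) / ke = 0.693147 / 0.245 = 2.829 hr
C(t) = C0 * exp(-ke*t) = 298 * exp(-0.245*16)
C(16) = 5.913 mg/L


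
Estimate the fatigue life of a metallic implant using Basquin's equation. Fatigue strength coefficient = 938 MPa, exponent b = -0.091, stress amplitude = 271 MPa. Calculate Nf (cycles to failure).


sigma_a = sigma_f' * (2Nf)^b
2Nf = (sigma_a/sigma_f')^(1/b)
2Nf = (271/938)^(1/-0.091)
2Nf = 842642.54
Nf = 4.213e+05


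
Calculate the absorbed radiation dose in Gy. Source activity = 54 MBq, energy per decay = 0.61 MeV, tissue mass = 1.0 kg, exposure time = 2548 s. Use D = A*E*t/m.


A = 54 MBq = 5.4000e+07 Bq
E = 0.61 MeV = 9.7722e-14 J
D = A*E*t/m = 5.4000e+07*9.7722e-14*2548/1.0
D = 0.01345 Gy


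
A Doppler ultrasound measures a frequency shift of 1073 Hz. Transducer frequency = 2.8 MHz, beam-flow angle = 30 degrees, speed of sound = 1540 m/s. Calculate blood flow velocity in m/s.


v = fd * c / (2 * f0 * cos(theta))
v = 1073 * 1540 / (2 * 2.8000e+06 * cos(30))
v = 0.3407 m/s


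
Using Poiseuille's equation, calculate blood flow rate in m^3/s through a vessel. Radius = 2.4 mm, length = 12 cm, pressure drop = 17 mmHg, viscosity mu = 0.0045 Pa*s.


Q = pi*r^4*dP / (8*mu*L)
r = 0.0024 m, L = 0.12 m
dP = 17 mmHg = 2266.474 Pa
Q = 5.4684e-05 m^3/s


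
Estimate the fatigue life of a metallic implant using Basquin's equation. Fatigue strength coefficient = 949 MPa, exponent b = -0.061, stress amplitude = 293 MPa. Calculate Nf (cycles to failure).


sigma_a = sigma_f' * (2Nf)^b
2Nf = (sigma_a/sigma_f')^(1/b)
2Nf = (293/949)^(1/-0.061)
2Nf = 2.3291102e+08
Nf = 1.1646e+08


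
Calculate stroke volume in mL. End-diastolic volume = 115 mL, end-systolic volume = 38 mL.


SV = EDV - ESV
SV = 115 - 38
SV = 77 mL


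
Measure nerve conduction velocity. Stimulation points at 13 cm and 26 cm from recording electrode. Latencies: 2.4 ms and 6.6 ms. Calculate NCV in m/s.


Distance = (26 - 13) / 100 = 0.13 m
dt = (6.6 - 2.4) / 1000 = 0.0042 s
NCV = dist / dt = 30.95 m/s


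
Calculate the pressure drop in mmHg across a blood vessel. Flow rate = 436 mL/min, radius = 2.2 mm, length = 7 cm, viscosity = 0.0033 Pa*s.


dP = 8*mu*L*Q / (pi*r^4)
Q = 436 mL/min = 7.26667e-06 m^3/s
dP = 182.472 Pa = 182.472 / 133.322 mmHg = 1.369 mmHg


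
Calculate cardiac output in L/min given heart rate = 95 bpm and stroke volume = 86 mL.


CO = HR * SV
CO = 95 * 86 / 1000
CO = 8.17 L/min


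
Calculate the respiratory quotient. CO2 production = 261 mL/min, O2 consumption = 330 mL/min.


RQ = VCO2 / VO2
RQ = 261 / 330
RQ = 0.7909


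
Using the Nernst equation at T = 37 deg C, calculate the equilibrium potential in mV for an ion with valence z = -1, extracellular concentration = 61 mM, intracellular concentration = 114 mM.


E = (RT/(zF)) * ln(C_out/C_in)
T = 37 + 273.15 = 310.15 K
E = (8.314 * 310.15 / (-1 * 96485)) * ln(61/114)
E = 16.71 mV


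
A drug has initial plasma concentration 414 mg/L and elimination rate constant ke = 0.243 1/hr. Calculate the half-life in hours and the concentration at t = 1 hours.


t_half = ln(2) / ke = 0.693147 / 0.243 = 2.852 hr
C(t) = C0 * exp(-ke*t) = 414 * exp(-0.243*1)
C(1) = 324.7 mg/L


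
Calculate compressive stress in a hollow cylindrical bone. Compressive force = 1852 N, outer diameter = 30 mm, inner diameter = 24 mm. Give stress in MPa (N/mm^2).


A = pi*(r_o^2 - r_i^2)
r_o = 15 mm, r_i = 12 mm
A = 254.469 mm^2
sigma = F/A = 1852 / 254.469
sigma = 7.278 MPa


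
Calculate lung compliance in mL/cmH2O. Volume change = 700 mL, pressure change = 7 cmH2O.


C = dV / dP
C = 700 / 7
C = 100 mL/cmH2O


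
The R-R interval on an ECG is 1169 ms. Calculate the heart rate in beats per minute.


HR = 60 / RR_interval(s)
RR = 1169 ms = 1.169 s
HR = 60 / 1.169 = 51.33 bpm


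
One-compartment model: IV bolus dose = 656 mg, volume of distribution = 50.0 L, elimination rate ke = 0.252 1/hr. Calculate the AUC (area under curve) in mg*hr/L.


C0 = Dose/Vd = 656/50.0 = 13.12 mg/L
AUC = C0/ke = 13.12/0.252
AUC = 52.06 mg*hr/L


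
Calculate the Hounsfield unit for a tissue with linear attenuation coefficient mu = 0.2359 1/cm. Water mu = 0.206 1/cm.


HU = ((mu_tissue - mu_water) / mu_water) * 1000
HU = ((0.2359 - 0.206) / 0.206) * 1000
HU = 145.1


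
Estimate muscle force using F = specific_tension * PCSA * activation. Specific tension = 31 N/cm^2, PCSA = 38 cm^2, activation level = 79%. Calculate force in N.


F = sigma * PCSA * activation
F = 31 * 38 * 0.79
F = 930.6 N


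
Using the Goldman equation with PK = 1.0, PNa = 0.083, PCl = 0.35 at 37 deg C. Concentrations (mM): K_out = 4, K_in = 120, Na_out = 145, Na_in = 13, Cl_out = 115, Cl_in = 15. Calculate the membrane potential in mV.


Vm = (RT/F)*ln((PK*Ko + PNa*Nao + PCl*Cli)/(PK*Ki + PNa*Nai + PCl*Clo))
Numer = 21.285, Denom = 161.329
Vm = -54.13 mV


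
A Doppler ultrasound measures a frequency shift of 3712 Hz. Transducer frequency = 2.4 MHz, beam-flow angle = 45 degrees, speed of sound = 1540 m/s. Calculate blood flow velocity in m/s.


v = fd * c / (2 * f0 * cos(theta))
v = 3712 * 1540 / (2 * 2.4000e+06 * cos(45))
v = 1.684 m/s


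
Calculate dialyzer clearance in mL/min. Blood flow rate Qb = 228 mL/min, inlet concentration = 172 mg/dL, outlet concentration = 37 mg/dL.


K = Qb * (Cb_in - Cb_out) / Cb_in
K = 228 * (172 - 37) / 172
K = 179 mL/min


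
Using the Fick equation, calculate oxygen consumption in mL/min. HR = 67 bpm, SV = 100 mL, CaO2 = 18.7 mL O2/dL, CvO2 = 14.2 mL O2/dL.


CO = HR*SV = 67*100/1000 = 6.7 L/min
a-v O2 diff = 18.7 - 14.2 = 4.5 mL/dL
VO2 = CO * (CaO2-CvO2) * 10 dL/L
VO2 = 6.7 * 4.5 * 10
VO2 = 301.5 mL/min


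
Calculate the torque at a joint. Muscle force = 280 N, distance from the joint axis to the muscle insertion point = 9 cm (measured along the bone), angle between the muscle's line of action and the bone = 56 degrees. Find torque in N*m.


Torque = F * d * sin(theta)   (moment arm = d*sin(theta))
d = 9 cm = 0.09 m
Torque = 280 * 0.09 * sin(56)
Torque = 20.89 N*m


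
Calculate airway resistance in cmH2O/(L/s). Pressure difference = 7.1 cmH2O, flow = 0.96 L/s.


R = dP / flow
R = 7.1 / 0.96
R = 7.396 cmH2O/(L/s)


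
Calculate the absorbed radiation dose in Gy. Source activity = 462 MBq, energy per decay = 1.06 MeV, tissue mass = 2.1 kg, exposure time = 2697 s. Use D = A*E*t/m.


A = 462 MBq = 4.6200e+08 Bq
E = 1.06 MeV = 1.69812e-13 J
D = A*E*t/m = 4.6200e+08*1.69812e-13*2697/2.1
D = 0.1008 Gy


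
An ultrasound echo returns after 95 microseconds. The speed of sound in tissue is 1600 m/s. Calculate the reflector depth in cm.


depth = c * t / 2
t = 95 us = 9.5000e-05 s
depth = 1600 * 9.5000e-05 / 2
depth = 0.076 m = 7.6 cm


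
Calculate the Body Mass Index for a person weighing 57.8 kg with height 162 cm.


BMI = weight / height^2
height = 162 cm = 1.62 m
BMI = 57.8 / 1.62^2
BMI = 22.02 kg/m^2


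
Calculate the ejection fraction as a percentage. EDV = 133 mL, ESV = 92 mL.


SV = EDV - ESV = 133 - 92 = 41 mL
EF = SV/EDV * 100 = 41/133 * 100
EF = 30.83%


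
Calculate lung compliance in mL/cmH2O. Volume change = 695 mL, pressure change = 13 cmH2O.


C = dV / dP
C = 695 / 13
C = 53.46 mL/cmH2O


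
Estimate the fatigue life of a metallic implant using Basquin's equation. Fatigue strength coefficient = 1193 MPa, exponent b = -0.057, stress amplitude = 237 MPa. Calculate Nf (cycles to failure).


sigma_a = sigma_f' * (2Nf)^b
2Nf = (sigma_a/sigma_f')^(1/b)
2Nf = (237/1193)^(1/-0.057)
2Nf = 2.0601387e+12
Nf = 1.0301e+12


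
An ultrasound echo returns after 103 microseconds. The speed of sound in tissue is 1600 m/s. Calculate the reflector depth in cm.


depth = c * t / 2
t = 103 us = 1.0300e-04 s
depth = 1600 * 1.0300e-04 / 2
depth = 0.0824 m = 8.24 cm


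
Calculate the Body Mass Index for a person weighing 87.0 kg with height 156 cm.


BMI = weight / height^2
height = 156 cm = 1.56 m
BMI = 87.0 / 1.56^2
BMI = 35.75 kg/m^2


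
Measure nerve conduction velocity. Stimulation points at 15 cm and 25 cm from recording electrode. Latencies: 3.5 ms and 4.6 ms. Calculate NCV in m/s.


Distance = (25 - 15) / 100 = 0.1 m
dt = (4.6 - 3.5) / 1000 = 0.0011 s
NCV = dist / dt = 90.91 m/s


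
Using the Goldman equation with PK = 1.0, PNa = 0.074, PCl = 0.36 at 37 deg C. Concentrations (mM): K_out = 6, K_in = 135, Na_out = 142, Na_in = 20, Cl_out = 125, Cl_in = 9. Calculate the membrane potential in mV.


Vm = (RT/F)*ln((PK*Ko + PNa*Nao + PCl*Cli)/(PK*Ki + PNa*Nai + PCl*Clo))
Numer = 19.748, Denom = 181.48
Vm = -59.28 mV


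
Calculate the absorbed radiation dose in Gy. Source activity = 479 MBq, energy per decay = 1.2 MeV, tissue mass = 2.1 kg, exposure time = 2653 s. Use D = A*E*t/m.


A = 479 MBq = 4.7900e+08 Bq
E = 1.2 MeV = 1.9224e-13 J
D = A*E*t/m = 4.7900e+08*1.9224e-13*2653/2.1
D = 0.1163 Gy


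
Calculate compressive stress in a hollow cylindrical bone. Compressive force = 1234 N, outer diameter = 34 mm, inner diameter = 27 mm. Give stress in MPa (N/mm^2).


A = pi*(r_o^2 - r_i^2)
r_o = 17 mm, r_i = 13.5 mm
A = 335.365 mm^2
sigma = F/A = 1234 / 335.365
sigma = 3.68 MPa


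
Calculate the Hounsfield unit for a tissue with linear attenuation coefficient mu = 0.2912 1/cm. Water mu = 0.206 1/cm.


HU = ((mu_tissue - mu_water) / mu_water) * 1000
HU = ((0.2912 - 0.206) / 0.206) * 1000
HU = 413.6


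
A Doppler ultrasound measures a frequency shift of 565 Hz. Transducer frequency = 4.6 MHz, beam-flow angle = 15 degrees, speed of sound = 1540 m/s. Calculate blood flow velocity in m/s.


v = fd * c / (2 * f0 * cos(theta))
v = 565 * 1540 / (2 * 4.6000e+06 * cos(15))
v = 0.09791 m/s


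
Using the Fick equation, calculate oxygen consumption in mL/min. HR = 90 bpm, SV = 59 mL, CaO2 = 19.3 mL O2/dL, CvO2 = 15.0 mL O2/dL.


CO = HR*SV = 90*59/1000 = 5.31 L/min
a-v O2 diff = 19.3 - 15.0 = 4.3 mL/dL
VO2 = CO * (CaO2-CvO2) * 10 dL/L
VO2 = 5.31 * 4.3 * 10
VO2 = 228.3 mL/min


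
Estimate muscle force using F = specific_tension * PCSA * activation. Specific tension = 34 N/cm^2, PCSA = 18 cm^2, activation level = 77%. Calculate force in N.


F = sigma * PCSA * activation
F = 34 * 18 * 0.77
F = 471.2 N


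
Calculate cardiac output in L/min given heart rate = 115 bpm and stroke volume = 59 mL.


CO = HR * SV
CO = 115 * 59 / 1000
CO = 6.785 L/min


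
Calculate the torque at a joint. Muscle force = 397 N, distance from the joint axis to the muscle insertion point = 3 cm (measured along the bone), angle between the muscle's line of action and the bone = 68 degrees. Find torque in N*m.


Torque = F * d * sin(theta)   (moment arm = d*sin(theta))
d = 3 cm = 0.03 m
Torque = 397 * 0.03 * sin(68)
Torque = 11.04 N*m


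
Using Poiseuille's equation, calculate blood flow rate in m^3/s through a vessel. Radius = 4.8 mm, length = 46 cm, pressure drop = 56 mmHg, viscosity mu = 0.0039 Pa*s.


Q = pi*r^4*dP / (8*mu*L)
r = 0.0048 m, L = 0.46 m
dP = 56 mmHg = 7466.032 Pa
Q = 8.6755e-04 m^3/s


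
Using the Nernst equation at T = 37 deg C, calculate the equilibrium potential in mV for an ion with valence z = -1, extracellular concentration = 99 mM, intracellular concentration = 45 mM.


E = (RT/(zF)) * ln(C_out/C_in)
T = 37 + 273.15 = 310.15 K
E = (8.314 * 310.15 / (-1 * 96485)) * ln(99/45)
E = -21.07 mV


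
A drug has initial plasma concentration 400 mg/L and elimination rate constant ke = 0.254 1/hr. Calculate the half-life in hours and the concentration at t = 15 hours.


t_half = ln(2) / ke = 0.693147 / 0.254 = 2.729 hr
C(t) = C0 * exp(-ke*t) = 400 * exp(-0.254*15)
C(15) = 8.859 mg/L


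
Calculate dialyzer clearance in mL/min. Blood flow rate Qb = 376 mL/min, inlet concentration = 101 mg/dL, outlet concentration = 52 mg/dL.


K = Qb * (Cb_in - Cb_out) / Cb_in
K = 376 * (101 - 52) / 101
K = 182.4 mL/min


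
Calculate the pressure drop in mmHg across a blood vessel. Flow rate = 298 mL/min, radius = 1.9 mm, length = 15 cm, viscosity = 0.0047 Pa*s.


dP = 8*mu*L*Q / (pi*r^4)
Q = 298 mL/min = 4.96667e-06 m^3/s
dP = 684.195 Pa = 684.195 / 133.322 mmHg = 5.132 mmHg


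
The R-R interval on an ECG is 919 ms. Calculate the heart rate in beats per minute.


HR = 60 / RR_interval(s)
RR = 919 ms = 0.919 s
HR = 60 / 0.919 = 65.29 bpm


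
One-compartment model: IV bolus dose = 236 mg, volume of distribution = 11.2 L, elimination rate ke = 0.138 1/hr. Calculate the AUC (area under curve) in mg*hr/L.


C0 = Dose/Vd = 236/11.2 = 21.0714 mg/L
AUC = C0/ke = 21.0714/0.138
AUC = 152.7 mg*hr/L


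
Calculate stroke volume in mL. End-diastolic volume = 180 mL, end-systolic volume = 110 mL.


SV = EDV - ESV
SV = 180 - 110
SV = 70 mL


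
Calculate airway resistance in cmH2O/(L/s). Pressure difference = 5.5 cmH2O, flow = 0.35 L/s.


R = dP / flow
R = 5.5 / 0.35
R = 15.71 cmH2O/(L/s)


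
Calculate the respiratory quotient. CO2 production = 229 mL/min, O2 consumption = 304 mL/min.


RQ = VCO2 / VO2
RQ = 229 / 304
RQ = 0.7533


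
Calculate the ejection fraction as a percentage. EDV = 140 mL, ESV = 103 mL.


SV = EDV - ESV = 140 - 103 = 37 mL
EF = SV/EDV * 100 = 37/140 * 100
EF = 26.43%


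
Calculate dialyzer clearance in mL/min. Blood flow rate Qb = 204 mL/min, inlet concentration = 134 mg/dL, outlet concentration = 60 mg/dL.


K = Qb * (Cb_in - Cb_out) / Cb_in
K = 204 * (134 - 60) / 134
K = 112.7 mL/min


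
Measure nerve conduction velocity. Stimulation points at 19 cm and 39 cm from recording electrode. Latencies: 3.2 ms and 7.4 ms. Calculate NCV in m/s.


Distance = (39 - 19) / 100 = 0.2 m
dt = (7.4 - 3.2) / 1000 = 0.0042 s
NCV = dist / dt = 47.62 m/s


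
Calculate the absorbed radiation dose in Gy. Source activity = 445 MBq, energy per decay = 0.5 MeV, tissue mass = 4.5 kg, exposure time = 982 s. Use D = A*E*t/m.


A = 445 MBq = 4.4500e+08 Bq
E = 0.5 MeV = 8.01e-14 J
D = A*E*t/m = 4.4500e+08*8.01e-14*982/4.5
D = 0.007778 Gy


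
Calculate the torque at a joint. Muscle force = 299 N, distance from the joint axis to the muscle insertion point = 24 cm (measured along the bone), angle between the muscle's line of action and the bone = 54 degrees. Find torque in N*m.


Torque = F * d * sin(theta)   (moment arm = d*sin(theta))
d = 24 cm = 0.24 m
Torque = 299 * 0.24 * sin(54)
Torque = 58.06 N*m


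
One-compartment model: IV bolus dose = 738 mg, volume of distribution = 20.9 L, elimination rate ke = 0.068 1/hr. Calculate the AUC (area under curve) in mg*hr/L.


C0 = Dose/Vd = 738/20.9 = 35.311 mg/L
AUC = C0/ke = 35.311/0.068
AUC = 519.3 mg*hr/L


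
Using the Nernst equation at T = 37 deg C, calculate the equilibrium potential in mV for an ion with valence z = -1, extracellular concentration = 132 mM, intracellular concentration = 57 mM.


E = (RT/(zF)) * ln(C_out/C_in)
T = 37 + 273.15 = 310.15 K
E = (8.314 * 310.15 / (-1 * 96485)) * ln(132/57)
E = -22.44 mV


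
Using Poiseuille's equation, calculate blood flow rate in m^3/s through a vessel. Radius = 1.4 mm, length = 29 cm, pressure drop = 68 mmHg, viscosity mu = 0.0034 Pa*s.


Q = pi*r^4*dP / (8*mu*L)
r = 0.0014 m, L = 0.29 m
dP = 68 mmHg = 9065.896 Pa
Q = 1.3871e-05 m^3/s


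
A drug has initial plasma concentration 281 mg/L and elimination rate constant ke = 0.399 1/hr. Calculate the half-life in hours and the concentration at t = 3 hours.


t_half = ln(2) / ke = 0.693147 / 0.399 = 1.737 hr
C(t) = C0 * exp(-ke*t) = 281 * exp(-0.399*3)
C(3) = 84.89 mg/L


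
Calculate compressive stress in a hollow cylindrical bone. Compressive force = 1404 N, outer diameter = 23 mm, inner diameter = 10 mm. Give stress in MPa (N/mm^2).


A = pi*(r_o^2 - r_i^2)
r_o = 11.5 mm, r_i = 5 mm
A = 336.936 mm^2
sigma = F/A = 1404 / 336.936
sigma = 4.167 MPa


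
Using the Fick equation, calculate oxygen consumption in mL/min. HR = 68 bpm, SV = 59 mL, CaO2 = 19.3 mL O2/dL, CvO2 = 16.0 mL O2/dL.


CO = HR*SV = 68*59/1000 = 4.012 L/min
a-v O2 diff = 19.3 - 16.0 = 3.3 mL/dL
VO2 = CO * (CaO2-CvO2) * 10 dL/L
VO2 = 4.012 * 3.3 * 10
VO2 = 132.4 mL/min


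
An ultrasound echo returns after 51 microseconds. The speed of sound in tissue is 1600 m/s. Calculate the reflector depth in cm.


depth = c * t / 2
t = 51 us = 5.1000e-05 s
depth = 1600 * 5.1000e-05 / 2
depth = 0.0408 m = 4.08 cm


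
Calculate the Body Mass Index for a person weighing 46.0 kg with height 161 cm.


BMI = weight / height^2
height = 161 cm = 1.61 m
BMI = 46.0 / 1.61^2
BMI = 17.75 kg/m^2


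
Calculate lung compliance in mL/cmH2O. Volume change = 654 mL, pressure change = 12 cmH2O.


C = dV / dP
C = 654 / 12
C = 54.5 mL/cmH2O


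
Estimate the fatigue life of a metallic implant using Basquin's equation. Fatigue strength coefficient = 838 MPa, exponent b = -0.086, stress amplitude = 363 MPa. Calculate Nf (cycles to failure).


sigma_a = sigma_f' * (2Nf)^b
2Nf = (sigma_a/sigma_f')^(1/b)
2Nf = (363/838)^(1/-0.086)
2Nf = 16782.375
Nf = 8391


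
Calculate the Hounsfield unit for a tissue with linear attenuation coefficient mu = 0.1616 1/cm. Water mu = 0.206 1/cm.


HU = ((mu_tissue - mu_water) / mu_water) * 1000
HU = ((0.1616 - 0.206) / 0.206) * 1000
HU = -215.5


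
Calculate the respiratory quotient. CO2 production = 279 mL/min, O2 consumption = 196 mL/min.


RQ = VCO2 / VO2
RQ = 279 / 196
RQ = 1.423


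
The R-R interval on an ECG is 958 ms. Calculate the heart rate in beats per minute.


HR = 60 / RR_interval(s)
RR = 958 ms = 0.958 s
HR = 60 / 0.958 = 62.63 bpm


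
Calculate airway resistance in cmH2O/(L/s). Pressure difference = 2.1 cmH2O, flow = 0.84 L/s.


R = dP / flow
R = 2.1 / 0.84
R = 2.5 cmH2O/(L/s)


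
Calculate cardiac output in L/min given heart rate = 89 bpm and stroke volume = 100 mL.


CO = HR * SV
CO = 89 * 100 / 1000
CO = 8.9 L/min


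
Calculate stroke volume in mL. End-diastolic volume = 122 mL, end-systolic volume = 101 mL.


SV = EDV - ESV
SV = 122 - 101
SV = 21 mL


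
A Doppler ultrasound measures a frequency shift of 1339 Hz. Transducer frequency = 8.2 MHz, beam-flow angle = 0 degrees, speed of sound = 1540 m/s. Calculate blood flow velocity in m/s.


v = fd * c / (2 * f0 * cos(theta))
v = 1339 * 1540 / (2 * 8.2000e+06 * cos(0))
v = 0.1257 m/s


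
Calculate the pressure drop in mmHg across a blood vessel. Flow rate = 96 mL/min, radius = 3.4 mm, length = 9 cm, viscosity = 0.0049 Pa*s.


dP = 8*mu*L*Q / (pi*r^4)
Q = 96 mL/min = 1.6e-06 m^3/s
dP = 13.4457 Pa = 13.4457 / 133.322 mmHg = 0.1009 mmHg


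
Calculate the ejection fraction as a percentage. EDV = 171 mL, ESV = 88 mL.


SV = EDV - ESV = 171 - 88 = 83 mL
EF = SV/EDV * 100 = 83/171 * 100
EF = 48.54%


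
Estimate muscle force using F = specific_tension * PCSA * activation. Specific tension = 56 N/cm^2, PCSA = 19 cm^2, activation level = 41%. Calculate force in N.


F = sigma * PCSA * activation
F = 56 * 19 * 0.41
F = 436.2 N


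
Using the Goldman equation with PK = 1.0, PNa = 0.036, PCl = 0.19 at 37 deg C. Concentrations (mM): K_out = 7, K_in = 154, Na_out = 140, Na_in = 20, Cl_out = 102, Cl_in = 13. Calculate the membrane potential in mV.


Vm = (RT/F)*ln((PK*Ko + PNa*Nao + PCl*Cli)/(PK*Ki + PNa*Nai + PCl*Clo))
Numer = 14.51, Denom = 174.1
Vm = -66.41 mV


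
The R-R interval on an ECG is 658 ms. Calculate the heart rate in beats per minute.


HR = 60 / RR_interval(s)
RR = 658 ms = 0.658 s
HR = 60 / 0.658 = 91.19 bpm


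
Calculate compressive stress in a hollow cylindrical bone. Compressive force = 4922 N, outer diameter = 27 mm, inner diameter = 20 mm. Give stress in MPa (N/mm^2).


A = pi*(r_o^2 - r_i^2)
r_o = 13.5 mm, r_i = 10 mm
A = 258.396 mm^2
sigma = F/A = 4922 / 258.396
sigma = 19.05 MPa


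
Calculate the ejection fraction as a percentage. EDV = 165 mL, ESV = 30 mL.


SV = EDV - ESV = 165 - 30 = 135 mL
EF = SV/EDV * 100 = 135/165 * 100
EF = 81.82%


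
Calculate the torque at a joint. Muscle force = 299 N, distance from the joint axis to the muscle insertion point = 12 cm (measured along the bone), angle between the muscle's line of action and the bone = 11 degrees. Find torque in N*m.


Torque = F * d * sin(theta)   (moment arm = d*sin(theta))
d = 12 cm = 0.12 m
Torque = 299 * 0.12 * sin(11)
Torque = 6.846 N*m


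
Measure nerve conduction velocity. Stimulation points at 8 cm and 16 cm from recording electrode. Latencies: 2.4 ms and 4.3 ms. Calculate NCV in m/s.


Distance = (16 - 8) / 100 = 0.08 m
dt = (4.3 - 2.4) / 1000 = 0.0019 s
NCV = dist / dt = 42.11 m/s


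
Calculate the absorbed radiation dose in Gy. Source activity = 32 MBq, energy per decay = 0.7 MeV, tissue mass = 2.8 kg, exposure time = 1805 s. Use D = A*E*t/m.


A = 32 MBq = 3.2000e+07 Bq
E = 0.7 MeV = 1.1214e-13 J
D = A*E*t/m = 3.2000e+07*1.1214e-13*1805/2.8
D = 0.002313 Gy


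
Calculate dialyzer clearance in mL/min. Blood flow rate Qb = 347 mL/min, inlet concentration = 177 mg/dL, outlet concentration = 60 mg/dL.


K = Qb * (Cb_in - Cb_out) / Cb_in
K = 347 * (177 - 60) / 177
K = 229.4 mL/min


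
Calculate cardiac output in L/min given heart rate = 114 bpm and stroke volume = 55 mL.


CO = HR * SV
CO = 114 * 55 / 1000
CO = 6.27 L/min


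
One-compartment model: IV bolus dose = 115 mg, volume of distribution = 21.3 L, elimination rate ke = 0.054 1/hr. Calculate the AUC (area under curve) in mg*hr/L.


C0 = Dose/Vd = 115/21.3 = 5.39906 mg/L
AUC = C0/ke = 5.39906/0.054
AUC = 99.98 mg*hr/L


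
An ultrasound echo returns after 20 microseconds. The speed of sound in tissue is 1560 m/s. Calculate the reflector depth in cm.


depth = c * t / 2
t = 20 us = 2.0000e-05 s
depth = 1560 * 2.0000e-05 / 2
depth = 0.0156 m = 1.56 cm


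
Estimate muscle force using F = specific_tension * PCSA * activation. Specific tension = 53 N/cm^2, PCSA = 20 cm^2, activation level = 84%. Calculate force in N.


F = sigma * PCSA * activation
F = 53 * 20 * 0.84
F = 890.4 N


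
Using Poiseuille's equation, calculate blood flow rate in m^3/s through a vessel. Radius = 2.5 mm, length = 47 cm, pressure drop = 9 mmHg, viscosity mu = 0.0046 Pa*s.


Q = pi*r^4*dP / (8*mu*L)
r = 0.0025 m, L = 0.47 m
dP = 9 mmHg = 1199.898 Pa
Q = 8.5135e-06 m^3/s


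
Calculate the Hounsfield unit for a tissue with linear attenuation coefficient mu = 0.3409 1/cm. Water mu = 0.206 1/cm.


HU = ((mu_tissue - mu_water) / mu_water) * 1000
HU = ((0.3409 - 0.206) / 0.206) * 1000
HU = 654.9


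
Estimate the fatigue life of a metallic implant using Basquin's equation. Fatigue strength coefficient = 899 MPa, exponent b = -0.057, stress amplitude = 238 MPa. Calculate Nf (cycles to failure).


sigma_a = sigma_f' * (2Nf)^b
2Nf = (sigma_a/sigma_f')^(1/b)
2Nf = (238/899)^(1/-0.057)
2Nf = 1.3366352e+10
Nf = 6.6832e+09


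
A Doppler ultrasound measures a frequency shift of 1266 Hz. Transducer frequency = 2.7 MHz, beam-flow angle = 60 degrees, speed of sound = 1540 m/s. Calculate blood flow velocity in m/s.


v = fd * c / (2 * f0 * cos(theta))
v = 1266 * 1540 / (2 * 2.7000e+06 * cos(60))
v = 0.7221 m/s


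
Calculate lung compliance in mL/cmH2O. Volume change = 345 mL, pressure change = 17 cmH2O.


C = dV / dP
C = 345 / 17
C = 20.29 mL/cmH2O


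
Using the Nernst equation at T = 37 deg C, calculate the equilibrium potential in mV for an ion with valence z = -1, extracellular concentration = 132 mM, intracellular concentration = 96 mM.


E = (RT/(zF)) * ln(C_out/C_in)
T = 37 + 273.15 = 310.15 K
E = (8.314 * 310.15 / (-1 * 96485)) * ln(132/96)
E = -8.511 mV


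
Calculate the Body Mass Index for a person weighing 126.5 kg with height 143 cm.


BMI = weight / height^2
height = 143 cm = 1.43 m
BMI = 126.5 / 1.43^2
BMI = 61.86 kg/m^2


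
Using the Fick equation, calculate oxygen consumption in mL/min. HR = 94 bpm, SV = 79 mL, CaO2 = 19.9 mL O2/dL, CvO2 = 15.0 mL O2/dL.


CO = HR*SV = 94*79/1000 = 7.426 L/min
a-v O2 diff = 19.9 - 15.0 = 4.9 mL/dL
VO2 = CO * (CaO2-CvO2) * 10 dL/L
VO2 = 7.426 * 4.9 * 10
VO2 = 363.9 mL/min


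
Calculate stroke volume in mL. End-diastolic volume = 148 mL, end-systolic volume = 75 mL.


SV = EDV - ESV
SV = 148 - 75
SV = 73 mL


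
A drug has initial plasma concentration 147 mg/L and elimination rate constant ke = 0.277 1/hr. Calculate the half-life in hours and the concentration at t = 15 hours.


t_half = ln(2) / ke = 0.693147 / 0.277 = 2.502 hr
C(t) = C0 * exp(-ke*t) = 147 * exp(-0.277*15)
C(15) = 2.306 mg/L


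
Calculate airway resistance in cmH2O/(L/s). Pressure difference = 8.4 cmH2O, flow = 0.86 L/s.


R = dP / flow
R = 8.4 / 0.86
R = 9.767 cmH2O/(L/s)


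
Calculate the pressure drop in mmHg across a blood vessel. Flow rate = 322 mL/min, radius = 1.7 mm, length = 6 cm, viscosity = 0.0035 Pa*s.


dP = 8*mu*L*Q / (pi*r^4)
Q = 322 mL/min = 5.36667e-06 m^3/s
dP = 343.612 Pa = 343.612 / 133.322 mmHg = 2.577 mmHg


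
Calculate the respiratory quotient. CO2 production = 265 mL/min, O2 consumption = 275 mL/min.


RQ = VCO2 / VO2
RQ = 265 / 275
RQ = 0.9636


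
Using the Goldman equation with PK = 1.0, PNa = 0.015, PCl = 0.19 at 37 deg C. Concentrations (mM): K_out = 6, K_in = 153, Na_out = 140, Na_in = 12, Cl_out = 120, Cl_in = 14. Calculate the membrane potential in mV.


Vm = (RT/F)*ln((PK*Ko + PNa*Nao + PCl*Cli)/(PK*Ki + PNa*Nai + PCl*Clo))
Numer = 10.76, Denom = 175.98
Vm = -74.68 mV


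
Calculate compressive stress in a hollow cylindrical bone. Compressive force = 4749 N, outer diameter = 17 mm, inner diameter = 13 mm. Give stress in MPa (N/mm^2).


A = pi*(r_o^2 - r_i^2)
r_o = 8.5 mm, r_i = 6.5 mm
A = 94.2478 mm^2
sigma = F/A = 4749 / 94.2478
sigma = 50.39 MPa


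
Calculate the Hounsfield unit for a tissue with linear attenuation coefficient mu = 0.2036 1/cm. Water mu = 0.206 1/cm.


HU = ((mu_tissue - mu_water) / mu_water) * 1000
HU = ((0.2036 - 0.206) / 0.206) * 1000
HU = -11.65


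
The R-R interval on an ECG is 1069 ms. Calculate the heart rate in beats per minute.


HR = 60 / RR_interval(s)
RR = 1069 ms = 1.069 s
HR = 60 / 1.069 = 56.13 bpm


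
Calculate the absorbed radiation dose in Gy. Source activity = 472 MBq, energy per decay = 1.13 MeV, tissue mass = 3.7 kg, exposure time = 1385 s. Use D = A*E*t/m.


A = 472 MBq = 4.7200e+08 Bq
E = 1.13 MeV = 1.81026e-13 J
D = A*E*t/m = 4.7200e+08*1.81026e-13*1385/3.7
D = 0.03198 Gy


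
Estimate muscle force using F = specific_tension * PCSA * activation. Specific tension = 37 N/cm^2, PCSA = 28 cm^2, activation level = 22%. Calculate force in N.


F = sigma * PCSA * activation
F = 37 * 28 * 0.22
F = 227.9 N


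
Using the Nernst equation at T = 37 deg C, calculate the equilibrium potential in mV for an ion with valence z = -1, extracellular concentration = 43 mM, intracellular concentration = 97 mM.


E = (RT/(zF)) * ln(C_out/C_in)
T = 37 + 273.15 = 310.15 K
E = (8.314 * 310.15 / (-1 * 96485)) * ln(43/97)
E = 21.74 mV


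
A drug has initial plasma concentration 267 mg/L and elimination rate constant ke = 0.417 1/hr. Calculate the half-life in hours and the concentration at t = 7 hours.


t_half = ln(2) / ke = 0.693147 / 0.417 = 1.662 hr
C(t) = C0 * exp(-ke*t) = 267 * exp(-0.417*7)
C(7) = 14.41 mg/L


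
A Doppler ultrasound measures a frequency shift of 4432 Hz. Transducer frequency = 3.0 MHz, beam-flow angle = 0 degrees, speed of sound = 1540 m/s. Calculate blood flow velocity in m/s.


v = fd * c / (2 * f0 * cos(theta))
v = 4432 * 1540 / (2 * 3.0000e+06 * cos(0))
v = 1.138 m/s


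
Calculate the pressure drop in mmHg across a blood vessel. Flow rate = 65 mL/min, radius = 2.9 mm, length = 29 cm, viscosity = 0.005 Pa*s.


dP = 8*mu*L*Q / (pi*r^4)
Q = 65 mL/min = 1.08333e-06 m^3/s
dP = 56.5558 Pa = 56.5558 / 133.322 mmHg = 0.4242 mmHg


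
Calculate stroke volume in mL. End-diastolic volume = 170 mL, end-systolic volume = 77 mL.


SV = EDV - ESV
SV = 170 - 77
SV = 93 mL


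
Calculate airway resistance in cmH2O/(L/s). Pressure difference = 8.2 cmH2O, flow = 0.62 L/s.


R = dP / flow
R = 8.2 / 0.62
R = 13.23 cmH2O/(L/s)


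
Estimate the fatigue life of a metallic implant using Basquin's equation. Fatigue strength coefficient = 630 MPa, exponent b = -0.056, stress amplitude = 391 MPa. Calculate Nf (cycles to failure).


sigma_a = sigma_f' * (2Nf)^b
2Nf = (sigma_a/sigma_f')^(1/b)
2Nf = (391/630)^(1/-0.056)
2Nf = 5004.4163
Nf = 2502


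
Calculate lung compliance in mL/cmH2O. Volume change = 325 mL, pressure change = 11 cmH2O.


C = dV / dP
C = 325 / 11
C = 29.55 mL/cmH2O


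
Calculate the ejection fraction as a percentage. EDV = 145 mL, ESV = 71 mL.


SV = EDV - ESV = 145 - 71 = 74 mL
EF = SV/EDV * 100 = 74/145 * 100
EF = 51.03%


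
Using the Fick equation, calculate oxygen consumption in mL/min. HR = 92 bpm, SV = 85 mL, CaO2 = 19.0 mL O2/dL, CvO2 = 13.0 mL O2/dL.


CO = HR*SV = 92*85/1000 = 7.82 L/min
a-v O2 diff = 19.0 - 13.0 = 6 mL/dL
VO2 = CO * (CaO2-CvO2) * 10 dL/L
VO2 = 7.82 * 6 * 10
VO2 = 469.2 mL/min


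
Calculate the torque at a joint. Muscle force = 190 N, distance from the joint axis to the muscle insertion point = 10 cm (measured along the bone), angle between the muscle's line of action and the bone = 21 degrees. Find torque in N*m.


Torque = F * d * sin(theta)   (moment arm = d*sin(theta))
d = 10 cm = 0.1 m
Torque = 190 * 0.1 * sin(21)
Torque = 6.809 N*m


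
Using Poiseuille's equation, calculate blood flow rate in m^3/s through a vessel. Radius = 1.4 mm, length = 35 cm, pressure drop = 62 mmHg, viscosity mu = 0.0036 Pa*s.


Q = pi*r^4*dP / (8*mu*L)
r = 0.0014 m, L = 0.35 m
dP = 62 mmHg = 8265.964 Pa
Q = 9.8968e-06 m^3/s


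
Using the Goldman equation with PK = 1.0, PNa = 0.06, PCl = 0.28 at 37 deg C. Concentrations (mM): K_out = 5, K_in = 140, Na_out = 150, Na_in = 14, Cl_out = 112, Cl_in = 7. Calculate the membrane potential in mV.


Vm = (RT/F)*ln((PK*Ko + PNa*Nao + PCl*Cli)/(PK*Ki + PNa*Nai + PCl*Clo))
Numer = 15.96, Denom = 172.2
Vm = -63.57 mV


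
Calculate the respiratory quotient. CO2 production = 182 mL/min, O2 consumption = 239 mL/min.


RQ = VCO2 / VO2
RQ = 182 / 239
RQ = 0.7615


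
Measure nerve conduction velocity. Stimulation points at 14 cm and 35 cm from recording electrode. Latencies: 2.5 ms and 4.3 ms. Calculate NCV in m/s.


Distance = (35 - 14) / 100 = 0.21 m
dt = (4.3 - 2.5) / 1000 = 0.0018 s
NCV = dist / dt = 116.7 m/s


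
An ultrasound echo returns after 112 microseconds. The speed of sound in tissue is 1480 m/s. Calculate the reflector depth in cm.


depth = c * t / 2
t = 112 us = 1.1200e-04 s
depth = 1480 * 1.1200e-04 / 2
depth = 0.08288 m = 8.288 cm


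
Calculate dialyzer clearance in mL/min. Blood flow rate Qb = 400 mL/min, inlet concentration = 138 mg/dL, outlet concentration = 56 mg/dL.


K = Qb * (Cb_in - Cb_out) / Cb_in
K = 400 * (138 - 56) / 138
K = 237.7 mL/min


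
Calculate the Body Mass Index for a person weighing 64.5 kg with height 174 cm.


BMI = weight / height^2
height = 174 cm = 1.74 m
BMI = 64.5 / 1.74^2
BMI = 21.3 kg/m^2


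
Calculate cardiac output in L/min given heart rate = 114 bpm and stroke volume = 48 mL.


CO = HR * SV
CO = 114 * 48 / 1000
CO = 5.472 L/min


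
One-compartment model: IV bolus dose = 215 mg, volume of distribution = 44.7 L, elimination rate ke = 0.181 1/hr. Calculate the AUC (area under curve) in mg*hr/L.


C0 = Dose/Vd = 215/44.7 = 4.80984 mg/L
AUC = C0/ke = 4.80984/0.181
AUC = 26.57 mg*hr/L


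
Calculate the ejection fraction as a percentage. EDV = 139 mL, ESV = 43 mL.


SV = EDV - ESV = 139 - 43 = 96 mL
EF = SV/EDV * 100 = 96/139 * 100
EF = 69.06%


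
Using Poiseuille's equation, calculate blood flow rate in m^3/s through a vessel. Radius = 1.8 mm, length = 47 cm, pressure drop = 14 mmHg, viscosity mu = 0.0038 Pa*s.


Q = pi*r^4*dP / (8*mu*L)
r = 0.0018 m, L = 0.47 m
dP = 14 mmHg = 1866.508 Pa
Q = 4.3082e-06 m^3/s


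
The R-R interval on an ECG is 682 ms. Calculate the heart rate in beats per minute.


HR = 60 / RR_interval(s)
RR = 682 ms = 0.682 s
HR = 60 / 0.682 = 87.98 bpm


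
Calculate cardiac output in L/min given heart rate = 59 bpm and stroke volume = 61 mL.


CO = HR * SV
CO = 59 * 61 / 1000
CO = 3.599 L/min


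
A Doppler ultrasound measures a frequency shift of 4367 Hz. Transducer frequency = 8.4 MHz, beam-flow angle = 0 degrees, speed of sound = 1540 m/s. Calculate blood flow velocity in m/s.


v = fd * c / (2 * f0 * cos(theta))
v = 4367 * 1540 / (2 * 8.4000e+06 * cos(0))
v = 0.4003 m/s
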